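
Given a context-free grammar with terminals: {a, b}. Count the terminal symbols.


Terminal symbols: a, b
Counting each: a (#1), b (#2)
Total = 2

2


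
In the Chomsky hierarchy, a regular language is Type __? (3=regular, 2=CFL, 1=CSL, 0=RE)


Chomsky hierarchy levels:
  Type 3: Regular (DFA/NFA/regex)
  Type 2: Context-free (PDA)
  Type 1: Context-sensitive
  Type 0: Recursively enumerable (TM)
'regular' corresponds to Type 3

3


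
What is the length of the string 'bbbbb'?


String: 'bbbbb'
Counting characters:
  'b' appears 5 time(s)
Total length = 0 + 5 = 5

5


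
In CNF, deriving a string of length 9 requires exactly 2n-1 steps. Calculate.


Chomsky Normal Form derivation:
String length n = 9
Each step either:
  - Splits a nonterminal into two (n-1 such steps)
  - Converts a nonterminal to terminal (n such steps)
Total = (n-1) + n = 2n - 1
= 2(9) - 1
= 18 - 1
= 17

17


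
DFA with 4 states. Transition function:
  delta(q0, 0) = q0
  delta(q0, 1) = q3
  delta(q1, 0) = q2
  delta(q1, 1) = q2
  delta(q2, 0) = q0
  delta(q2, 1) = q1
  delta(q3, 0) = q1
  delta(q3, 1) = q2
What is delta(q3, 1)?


Looking up transition function:
delta(q3, 1) in the table
Row: q3, Column: 1
Result: q2

q2


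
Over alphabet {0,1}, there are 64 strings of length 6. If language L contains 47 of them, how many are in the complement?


Alphabet: {0,1}
String length: 6
Total strings of length 6 = 2^6 = 64
Strings in L = 47
Complement = total - |L|
= 64 - 47
= 17

17


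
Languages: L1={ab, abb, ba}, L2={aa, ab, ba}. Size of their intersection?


L1 = {ab, abb, ba}
L2 = {aa, ab, ba}
Checking each string in L1 against L2:
  'ab': in L2? Yes
  'abb': in L2? No
  'ba': in L2? Yes
Intersection = {ab, ba}
|L1 ∩ L2| = 2

2


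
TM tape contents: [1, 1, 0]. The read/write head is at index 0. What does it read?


Tape: [1, 1, 0]
Positions: 0 1 2
Values:    1 1 0
Head at position 0
tape[0] = 1

1


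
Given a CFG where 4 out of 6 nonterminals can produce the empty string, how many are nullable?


Nonterminals: {S, A, B, C, D, E}
A nonterminal is nullable if it can derive epsilon
Counting nullable nonterminals: 4
Total nullable = 4

4


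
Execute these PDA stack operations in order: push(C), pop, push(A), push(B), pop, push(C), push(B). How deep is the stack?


Tracing stack operations:
  push(C) -> stack = [C], depth=1
  pop -> removed C, stack = [], depth=0
  push(A) -> stack = [A], depth=1
  push(B) -> stack = [A,B], depth=2
  pop -> removed B, stack = [A], depth=1
  push(C) -> stack = [A,C], depth=2
  push(B) -> stack = [A,C,B], depth=3
Final depth = 3

3


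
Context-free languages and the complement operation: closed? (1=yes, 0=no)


CFL closure properties:
  Closed under: union, concatenation, Kleene star
  NOT closed under: intersection, complement
Operation 'complement' is in not-closed list -> No (not closed)

0


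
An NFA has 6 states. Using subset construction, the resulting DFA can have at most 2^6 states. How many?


NFA has 6 states
Subset construction: each DFA state = subset of NFA states
Maximum subsets = 2^6
2^6 = 64

64


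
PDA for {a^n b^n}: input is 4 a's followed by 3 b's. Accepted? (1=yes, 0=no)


Language requires equal numbers of a's and b's
PDA pushes for each 'a', pops for each 'b'
Number of a's = 4
Number of b's = 3
4 != 3 -> Reject

0


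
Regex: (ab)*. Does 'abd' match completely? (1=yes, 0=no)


Pattern: (ab)*
String: 'abd'
Pattern requires: zero or more repetitions of 'ab'
Length 3 is odd -> cannot be (ab)* -> no match
Result: 0

0


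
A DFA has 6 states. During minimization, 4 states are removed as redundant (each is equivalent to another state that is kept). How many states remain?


Original DFA: 6 states
Redundant states removed: 4
Minimized states = original - removed
= 6 - 4
= 2

2


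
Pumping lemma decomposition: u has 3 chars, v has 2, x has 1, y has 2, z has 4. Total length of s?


|s| = |u| + |v| + |x| + |y| + |z|
= 3 + 2 + 1 + 2 + 4
= 5 + 1 + 6
= 6 + 6
= 12

12


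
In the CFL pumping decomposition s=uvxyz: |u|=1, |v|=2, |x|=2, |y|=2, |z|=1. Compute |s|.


|s| = |u| + |v| + |x| + |y| + |z|
= 1 + 2 + 2 + 2 + 1
= 3 + 2 + 3
= 5 + 3
= 8

8


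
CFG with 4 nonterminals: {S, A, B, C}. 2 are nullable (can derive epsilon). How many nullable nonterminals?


Nonterminals: {S, A, B, C}
A nonterminal is nullable if it can derive epsilon
Counting nullable nonterminals: 2
Total nullable = 2

2


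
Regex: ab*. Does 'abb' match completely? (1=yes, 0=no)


Pattern: ab*
String: 'abb'
Pattern requires: exactly one 'a' followed by zero or more 'b's
First char is 'a' -> OK
Rest 'bb': all b's? Yes
Result: 1

1


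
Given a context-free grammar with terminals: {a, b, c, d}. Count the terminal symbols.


Terminal symbols: a, b, c, d
Counting each: a (#1), b (#2), c (#3), d (#4)
Total = 4

4


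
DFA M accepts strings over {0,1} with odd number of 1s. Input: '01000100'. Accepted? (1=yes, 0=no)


DFA has 2 states: q_even (start, accept=no) and q_odd
Processing string '01000100' character by character:
  Position 0: read '0', 1-count=0 -> q_even (no change)
  Position 1: read '1', 1-count=1 -> q_odd
  Position 2: read '0', 1-count=1 -> q_odd (no change)
  Position 3: read '0', 1-count=1 -> q_odd (no change)
  Position 4: read '0', 1-count=1 -> q_odd (no change)
  Position 5: read '1', 1-count=2 -> q_even
  Position 6: read '0', 1-count=2 -> q_even (no change)
  Position 7: read '0', 1-count=2 -> q_even (no change)
Final state: q_even, total 1s = 2 (even); the DFA requires an odd count -> reject

0


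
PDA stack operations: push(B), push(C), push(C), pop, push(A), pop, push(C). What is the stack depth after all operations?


Tracing stack operations:
  push(B) -> stack = [B], depth=1
  push(C) -> stack = [B,C], depth=2
  push(C) -> stack = [B,C,C], depth=3
  pop -> removed C, stack = [B,C], depth=2
  push(A) -> stack = [B,C,A], depth=3
  pop -> removed A, stack = [B,C], depth=2
  push(C) -> stack = [B,C,C], depth=3
Final depth = 3

3


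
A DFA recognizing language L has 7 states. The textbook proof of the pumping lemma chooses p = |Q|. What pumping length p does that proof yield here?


Pumping lemma for regular languages (standard proof):
Take p = |Q|, the number of DFA states.
Any string of length >= |Q| passes through |Q|+1 states while reading its first |Q| symbols,
so by pigeonhole some state repeats, giving the loop that can be pumped.
Here |Q| = 7
Therefore the proof uses p = 7

7


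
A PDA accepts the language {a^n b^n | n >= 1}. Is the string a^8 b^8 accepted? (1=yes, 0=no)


Language requires equal numbers of a's and b's
PDA pushes for each 'a', pops for each 'b'
Number of a's = 8
Number of b's = 8
8 == 8 -> Accept

1


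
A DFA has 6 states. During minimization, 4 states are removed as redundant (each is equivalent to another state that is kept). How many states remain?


Original DFA: 6 states
Redundant states removed: 4
Minimized states = original - removed
= 6 - 4
= 2

2


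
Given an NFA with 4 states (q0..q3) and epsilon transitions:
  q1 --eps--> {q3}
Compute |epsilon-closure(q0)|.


Starting from q0
Initialize closure = {q0}
q0 has no outgoing epsilon transitions -> nothing to add
Final closure: {q0}
Size = 1

1


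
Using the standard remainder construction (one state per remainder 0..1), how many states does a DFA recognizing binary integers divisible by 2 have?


Divisibility by 2 is tracked via the remainder mod 2: 0, 1, ..., 1
The construction assigns one state to each remainder
Number of remainders = 2

2


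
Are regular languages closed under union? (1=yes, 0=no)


Regular languages are closed under:
- Union (DFA product construction)
- Intersection (DFA product construction)
- Complement (swap accept/reject states)
- Concatenation (NFA construction)
- Kleene star (NFA construction)
union is in this list
Therefore: closed

1


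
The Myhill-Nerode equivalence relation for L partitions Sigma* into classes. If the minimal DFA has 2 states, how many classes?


Myhill-Nerode theorem:
Number of equivalence classes = number of states in minimal DFA
Minimal DFA states = 2
Therefore equivalence classes = 2

2


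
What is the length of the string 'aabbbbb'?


String: 'aabbbbb'
Counting characters:
  'a' appears 2 time(s)
  'b' appears 5 time(s)
Total length = 2 + 5 = 7

7


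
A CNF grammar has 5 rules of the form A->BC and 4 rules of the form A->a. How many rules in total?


CNF allows two rule forms:
  A -> BC (binary): 5 rules
  A -> a (terminal): 4 rules
Total = 5 + 4 = 9

9


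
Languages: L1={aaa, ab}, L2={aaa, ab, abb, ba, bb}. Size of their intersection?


L1 = {aaa, ab}
L2 = {aaa, ab, abb, ba, bb}
Checking each string in L1 against L2:
  'aaa': in L2? Yes
  'ab': in L2? Yes
Intersection = {aaa, ab}
|L1 ∩ L2| = 2

2


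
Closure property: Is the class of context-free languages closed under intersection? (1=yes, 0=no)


CFL closure properties:
  Closed under: union, concatenation, Kleene star
  NOT closed under: intersection, complement
Operation 'intersection' is in not-closed list -> No (not closed)

0


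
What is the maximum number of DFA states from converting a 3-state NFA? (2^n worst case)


NFA has 3 states
Subset construction: each DFA state = subset of NFA states
Maximum subsets = 2^3
2^3 = 8

8


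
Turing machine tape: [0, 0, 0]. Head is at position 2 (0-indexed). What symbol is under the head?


Tape: [0, 0, 0]
Positions: 0 1 2
Values:    0 0 0
Head at position 2
tape[2] = 0

0


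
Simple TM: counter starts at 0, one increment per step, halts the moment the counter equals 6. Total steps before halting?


Counter starts at 0. Counting sequence:
  Step 1: counter = 1
  Step 2: counter = 2
  Step 3: counter = 3
  Step 4: counter = 4
  Step 5: counter = 5
  Step 6: counter = 6
Counter reached 6 -> halt
Total steps = 6

6


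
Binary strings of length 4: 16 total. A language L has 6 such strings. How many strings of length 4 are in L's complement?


Alphabet: {0,1}
String length: 4
Total strings of length 4 = 2^4 = 16
Strings in L = 6
Complement = total - |L|
= 16 - 6
= 10

10


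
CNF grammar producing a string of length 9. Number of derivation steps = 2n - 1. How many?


Chomsky Normal Form derivation:
String length n = 9
Each step either:
  - Splits a nonterminal into two (n-1 such steps)
  - Converts a nonterminal to terminal (n such steps)
Total = (n-1) + n = 2n - 1
= 2(9) - 1
= 18 - 1
= 17

17


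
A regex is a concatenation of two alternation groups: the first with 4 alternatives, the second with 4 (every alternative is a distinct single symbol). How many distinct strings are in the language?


First group: 4 alternatives
Second group: 4 alternatives
Concatenation: each choice from group 1 pairs with each from group 2
Total = 4 x 4 = 16

16


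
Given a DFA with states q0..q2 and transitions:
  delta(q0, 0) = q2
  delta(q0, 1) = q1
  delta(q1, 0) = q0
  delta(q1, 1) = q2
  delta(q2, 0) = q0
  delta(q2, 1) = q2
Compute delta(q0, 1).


Looking up transition function:
delta(q0, 1) in the table
Row: q0, Column: 1
Result: q1

q1


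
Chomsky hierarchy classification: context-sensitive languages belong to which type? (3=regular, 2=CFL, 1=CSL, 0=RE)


Chomsky hierarchy levels:
  Type 3: Regular (DFA/NFA/regex)
  Type 2: Context-free (PDA)
  Type 1: Context-sensitive
  Type 0: Recursively enumerable (TM)
'context-sensitive' corresponds to Type 1

1


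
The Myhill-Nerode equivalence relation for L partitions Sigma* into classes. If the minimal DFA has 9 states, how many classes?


Myhill-Nerode theorem:
Number of equivalence classes = number of states in minimal DFA
Minimal DFA states = 9
Therefore equivalence classes = 9

9


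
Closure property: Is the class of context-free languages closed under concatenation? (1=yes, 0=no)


CFL closure properties:
  Closed under: union, concatenation, Kleene star
  NOT closed under: intersection, complement
Operation 'concatenation' is in closed list -> Yes (closed)

1


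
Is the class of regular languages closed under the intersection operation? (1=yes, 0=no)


Regular languages are closed under:
- Union (DFA product construction)
- Intersection (DFA product construction)
- Complement (swap accept/reject states)
- Concatenation (NFA construction)
- Kleene star (NFA construction)
intersection is in this list
Therefore: closed

1


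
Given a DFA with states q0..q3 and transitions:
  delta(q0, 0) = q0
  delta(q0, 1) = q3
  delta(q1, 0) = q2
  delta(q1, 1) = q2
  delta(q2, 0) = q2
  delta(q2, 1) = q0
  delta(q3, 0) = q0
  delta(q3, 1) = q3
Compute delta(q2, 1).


Looking up transition function:
delta(q2, 1) in the table
Row: q2, Column: 1
Result: q0

q0


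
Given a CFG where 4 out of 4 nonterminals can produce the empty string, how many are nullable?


Nonterminals: {S, A, B, C}
A nonterminal is nullable if it can derive epsilon
Counting nullable nonterminals: 4
Total nullable = 4

4


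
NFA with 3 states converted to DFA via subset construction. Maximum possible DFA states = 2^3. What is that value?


NFA has 3 states
Subset construction: each DFA state = subset of NFA states
Maximum subsets = 2^3
2^3 = 8

8


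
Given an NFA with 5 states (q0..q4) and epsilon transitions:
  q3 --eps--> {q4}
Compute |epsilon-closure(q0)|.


Starting from q0
Initialize closure = {q0}
q0 has no outgoing epsilon transitions -> nothing to add
Final closure: {q0}
Size = 1

1


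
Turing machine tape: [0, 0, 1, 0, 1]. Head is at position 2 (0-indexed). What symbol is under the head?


Tape: [0, 0, 1, 0, 1]
Positions: 0 1 2 3 4
Values:    0 0 1 0 1
Head at position 2
tape[2] = 1

1


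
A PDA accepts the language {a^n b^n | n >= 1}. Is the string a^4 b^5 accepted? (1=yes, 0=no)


Language requires equal numbers of a's and b's
PDA pushes for each 'a', pops for each 'b'
Number of a's = 4
Number of b's = 5
4 != 5 -> Reject

0


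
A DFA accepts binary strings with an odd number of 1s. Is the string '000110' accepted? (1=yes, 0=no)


DFA has 2 states: q_even (start, accept=no) and q_odd
Processing string '000110' character by character:
  Position 0: read '0', 1-count=0 -> q_even (no change)
  Position 1: read '0', 1-count=0 -> q_even (no change)
  Position 2: read '0', 1-count=0 -> q_even (no change)
  Position 3: read '1', 1-count=1 -> q_odd
  Position 4: read '1', 1-count=2 -> q_even
  Position 5: read '0', 1-count=2 -> q_even (no change)
Final state: q_even, total 1s = 2 (even); the DFA requires an odd count -> reject

0


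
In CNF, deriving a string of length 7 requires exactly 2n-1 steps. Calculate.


Chomsky Normal Form derivation:
String length n = 7
Each step either:
  - Splits a nonterminal into two (n-1 such steps)
  - Converts a nonterminal to terminal (n such steps)
Total = (n-1) + n = 2n - 1
= 2(7) - 1
= 14 - 1
= 13

13


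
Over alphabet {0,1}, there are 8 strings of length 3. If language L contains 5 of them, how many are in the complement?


Alphabet: {0,1}
String length: 3
Total strings of length 3 = 2^3 = 8
Strings in L = 5
Complement = total - |L|
= 8 - 5
= 3

3


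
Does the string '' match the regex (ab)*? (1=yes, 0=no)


Pattern: (ab)*
String: ''
Pattern requires: zero or more repetitions of 'ab'
Pairs: []
All pairs are 'ab'? Yes
Result: 1

1


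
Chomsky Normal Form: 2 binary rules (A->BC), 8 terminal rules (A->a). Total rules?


CNF allows two rule forms:
  A -> BC (binary): 2 rules
  A -> a (terminal): 8 rules
Total = 2 + 8 = 10

10


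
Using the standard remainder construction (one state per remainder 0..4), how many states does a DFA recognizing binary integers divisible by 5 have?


Divisibility by 5 is tracked via the remainder mod 5: 0, 1, ..., 4
The construction assigns one state to each remainder
Number of remainders = 5

5


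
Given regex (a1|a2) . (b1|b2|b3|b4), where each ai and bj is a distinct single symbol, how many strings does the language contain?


First group: 2 alternatives
Second group: 4 alternatives
Concatenation: each choice from group 1 pairs with each from group 2
Total = 2 x 4 = 8

8


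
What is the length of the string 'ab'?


String: 'ab'
Counting characters:
  'a' appears 1 time(s)
  'b' appears 1 time(s)
Total length = 1 + 1 = 2

2


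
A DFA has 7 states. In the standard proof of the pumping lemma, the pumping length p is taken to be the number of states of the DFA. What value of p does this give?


Pumping lemma for regular languages (standard proof):
Take p = |Q|, the number of DFA states.
Any string of length >= |Q| passes through |Q|+1 states while reading its first |Q| symbols,
so by pigeonhole some state repeats, giving the loop that can be pumped.
Here |Q| = 7
Therefore the proof uses p = 7

7


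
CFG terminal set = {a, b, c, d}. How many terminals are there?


Terminal symbols: a, b, c, d
Counting each: a (#1), b (#2), c (#3), d (#4)
Total = 4

4


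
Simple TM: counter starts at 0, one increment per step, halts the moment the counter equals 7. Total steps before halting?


Counter starts at 0. Counting sequence:
  Step 1: counter = 1
  Step 2: counter = 2
  Step 3: counter = 3
  Step 4: counter = 4
  Step 5: counter = 5
  Step 6: counter = 6
  Step 7: counter = 7
Counter reached 7 -> halt
Total steps = 7

7


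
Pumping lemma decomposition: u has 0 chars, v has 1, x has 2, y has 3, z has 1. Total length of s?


|s| = |u| + |v| + |x| + |y| + |z|
= 0 + 1 + 2 + 3 + 1
= 1 + 2 + 4
= 3 + 4
= 7

7


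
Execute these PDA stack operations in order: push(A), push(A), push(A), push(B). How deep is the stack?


Tracing stack operations:
  push(A) -> stack = [A], depth=1
  push(A) -> stack = [A,A], depth=2
  push(A) -> stack = [A,A,A], depth=3
  push(B) -> stack = [A,A,A,B], depth=4
Final depth = 4

4


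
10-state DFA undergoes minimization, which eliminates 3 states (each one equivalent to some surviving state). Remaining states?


Original DFA: 10 states
Redundant states removed: 3
Minimized states = original - removed
= 10 - 3
= 7

7


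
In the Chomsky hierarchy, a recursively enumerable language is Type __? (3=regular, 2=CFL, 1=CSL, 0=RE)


Chomsky hierarchy levels:
  Type 3: Regular (DFA/NFA/regex)
  Type 2: Context-free (PDA)
  Type 1: Context-sensitive
  Type 0: Recursively enumerable (TM)
'recursively enumerable' corresponds to Type 0

0


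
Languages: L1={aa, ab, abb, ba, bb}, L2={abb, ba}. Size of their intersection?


L1 = {aa, ab, abb, ba, bb}
L2 = {abb, ba}
Checking each string in L1 against L2:
  'aa': in L2? No
  'ab': in L2? No
  'abb': in L2? Yes
  'ba': in L2? Yes
  'bb': in L2? No
Intersection = {abb, ba}
|L1 ∩ L2| = 2

2


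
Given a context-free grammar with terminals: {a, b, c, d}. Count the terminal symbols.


Terminal symbols: a, b, c, d
Counting each: a (#1), b (#2), c (#3), d (#4)
Total = 4

4


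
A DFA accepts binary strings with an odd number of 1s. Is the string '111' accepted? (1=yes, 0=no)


DFA has 2 states: q_even (start, accept=no) and q_odd
Processing string '111' character by character:
  Position 0: read '1', 1-count=1 -> q_odd
  Position 1: read '1', 1-count=2 -> q_even
  Position 2: read '1', 1-count=3 -> q_odd
Final state: q_odd, total 1s = 3 (odd); the DFA requires an odd count -> accept

1


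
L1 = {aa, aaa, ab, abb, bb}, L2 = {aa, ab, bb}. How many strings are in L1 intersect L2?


L1 = {aa, aaa, ab, abb, bb}
L2 = {aa, ab, bb}
Checking each string in L1 against L2:
  'aa': in L2? Yes
  'aaa': in L2? No
  'ab': in L2? Yes
  'abb': in L2? No
  'bb': in L2? Yes
Intersection = {aa, ab, bb}
|L1 ∩ L2| = 3

3


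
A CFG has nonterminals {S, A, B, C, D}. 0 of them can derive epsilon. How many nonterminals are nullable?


Nonterminals: {S, A, B, C, D}
A nonterminal is nullable if it can derive epsilon
Counting nullable nonterminals: 0
Total nullable = 0

0


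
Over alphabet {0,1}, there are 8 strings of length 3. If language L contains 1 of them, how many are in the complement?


Alphabet: {0,1}
String length: 3
Total strings of length 3 = 2^3 = 8
Strings in L = 1
Complement = total - |L|
= 8 - 1
= 7

7


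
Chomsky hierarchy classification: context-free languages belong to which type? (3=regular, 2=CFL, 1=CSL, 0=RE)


Chomsky hierarchy levels:
  Type 3: Regular (DFA/NFA/regex)
  Type 2: Context-free (PDA)
  Type 1: Context-sensitive
  Type 0: Recursively enumerable (TM)
'context-free' corresponds to Type 2

2


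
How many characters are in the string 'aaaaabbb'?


String: 'aaaaabbb'
Counting characters:
  'a' appears 5 time(s)
  'b' appears 3 time(s)
Total length = 5 + 3 = 8

8


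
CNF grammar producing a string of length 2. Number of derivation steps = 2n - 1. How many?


Chomsky Normal Form derivation:
String length n = 2
Each step either:
  - Splits a nonterminal into two (n-1 such steps)
  - Converts a nonterminal to terminal (n such steps)
Total = (n-1) + n = 2n - 1
= 2(2) - 1
= 4 - 1
= 3

3


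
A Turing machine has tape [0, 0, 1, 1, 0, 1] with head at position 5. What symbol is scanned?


Tape: [0, 0, 1, 1, 0, 1]
Positions: 0 1 2 3 4 5
Values:    0 0 1 1 0 1
Head at position 5
tape[5] = 1

1


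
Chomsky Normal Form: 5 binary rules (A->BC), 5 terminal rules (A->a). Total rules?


CNF allows two rule forms:
  A -> BC (binary): 5 rules
  A -> a (terminal): 5 rules
Total = 5 + 5 = 10

10


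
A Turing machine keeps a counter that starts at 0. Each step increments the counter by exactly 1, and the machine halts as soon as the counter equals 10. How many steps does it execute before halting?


Counter starts at 0. Counting sequence:
  Step 1: counter = 1
  Step 2: counter = 2
  Step 3: counter = 3
  Step 4: counter = 4
  Step 5: counter = 5
  Step 6: counter = 6
  ...
  Step 10: counter = 10
Counter reached 10 -> halt
Total steps = 10

10


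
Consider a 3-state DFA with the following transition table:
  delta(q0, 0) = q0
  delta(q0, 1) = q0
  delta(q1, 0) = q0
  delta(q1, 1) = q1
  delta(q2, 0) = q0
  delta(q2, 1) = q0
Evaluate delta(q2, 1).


Looking up transition function:
delta(q2, 1) in the table
Row: q2, Column: 1
Result: q0

q0


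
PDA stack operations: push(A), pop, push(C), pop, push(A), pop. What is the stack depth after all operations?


Tracing stack operations:
  push(A) -> stack = [A], depth=1
  pop -> removed A, stack = [], depth=0
  push(C) -> stack = [C], depth=1
  pop -> removed C, stack = [], depth=0
  push(A) -> stack = [A], depth=1
  pop -> removed A, stack = [], depth=0
Final depth = 0

0


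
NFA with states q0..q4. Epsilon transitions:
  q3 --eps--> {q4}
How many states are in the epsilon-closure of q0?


Starting from q0
Initialize closure = {q0}
q0 has no outgoing epsilon transitions -> nothing to add
Final closure: {q0}
Size = 1

1


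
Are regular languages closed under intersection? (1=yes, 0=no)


Regular languages are closed under:
- Union (DFA product construction)
- Intersection (DFA product construction)
- Complement (swap accept/reject states)
- Concatenation (NFA construction)
- Kleene star (NFA construction)
intersection is in this list
Therefore: closed

1


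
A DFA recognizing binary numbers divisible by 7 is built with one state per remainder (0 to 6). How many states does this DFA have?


Divisibility by 7 is tracked via the remainder mod 7: 0, 1, ..., 6
The construction assigns one state to each remainder
Number of remainders = 7

7


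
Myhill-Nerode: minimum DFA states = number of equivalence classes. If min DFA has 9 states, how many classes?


Myhill-Nerode theorem:
Number of equivalence classes = number of states in minimal DFA
Minimal DFA states = 9
Therefore equivalence classes = 9

9


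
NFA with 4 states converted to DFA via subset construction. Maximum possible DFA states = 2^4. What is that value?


NFA has 4 states
Subset construction: each DFA state = subset of NFA states
Maximum subsets = 2^4
2^4 = 16

16


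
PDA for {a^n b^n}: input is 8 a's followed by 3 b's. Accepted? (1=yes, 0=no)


Language requires equal numbers of a's and b's
PDA pushes for each 'a', pops for each 'b'
Number of a's = 8
Number of b's = 3
8 != 3 -> Reject

0


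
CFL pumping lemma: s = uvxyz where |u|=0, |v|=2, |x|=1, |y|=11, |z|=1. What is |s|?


|s| = |u| + |v| + |x| + |y| + |z|
= 0 + 2 + 1 + 11 + 1
= 2 + 1 + 12
= 3 + 12
= 15

15


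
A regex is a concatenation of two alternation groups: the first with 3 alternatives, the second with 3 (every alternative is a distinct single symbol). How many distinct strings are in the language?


First group: 3 alternatives
Second group: 3 alternatives
Concatenation: each choice from group 1 pairs with each from group 2
Total = 3 x 3 = 9

9


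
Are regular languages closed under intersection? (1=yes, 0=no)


Regular languages are closed under all standard operations:
- Union: Yes (product construction)
- Intersection: Yes (product construction)
- Complement: Yes (swap accept/reject)
- Concatenation: Yes (NFA construction)
Operation: intersection -> Closed

1


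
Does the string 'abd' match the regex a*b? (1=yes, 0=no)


Pattern: a*b
String: 'abd'
Pattern requires: zero or more 'a's followed by exactly one 'b'
Found 1 leading 'a's
Remaining: 'bd'
Remaining is not 'b' -> no match
Result: 0

0


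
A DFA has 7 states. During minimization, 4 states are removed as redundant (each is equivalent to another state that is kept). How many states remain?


Original DFA: 7 states
Redundant states removed: 4
Minimized states = original - removed
= 7 - 4
= 3

3


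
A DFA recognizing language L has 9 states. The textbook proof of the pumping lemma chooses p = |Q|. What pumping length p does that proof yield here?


Pumping lemma for regular languages (standard proof):
Take p = |Q|, the number of DFA states.
Any string of length >= |Q| passes through |Q|+1 states while reading its first |Q| symbols,
so by pigeonhole some state repeats, giving the loop that can be pumped.
Here |Q| = 9
Therefore the proof uses p = 9

9


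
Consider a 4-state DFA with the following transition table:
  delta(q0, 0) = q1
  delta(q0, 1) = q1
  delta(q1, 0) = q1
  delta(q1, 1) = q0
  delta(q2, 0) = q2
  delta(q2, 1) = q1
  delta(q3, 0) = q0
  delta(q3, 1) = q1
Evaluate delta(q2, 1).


Looking up transition function:
delta(q2, 1) in the table
Row: q2, Column: 1
Result: q1

q1


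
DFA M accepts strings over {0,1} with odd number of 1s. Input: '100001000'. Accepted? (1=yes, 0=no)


DFA has 2 states: q_even (start, accept=no) and q_odd
Processing string '100001000' character by character:
  Position 0: read '1', 1-count=1 -> q_odd
  Position 1: read '0', 1-count=1 -> q_odd (no change)
  Position 2: read '0', 1-count=1 -> q_odd (no change)
  Position 3: read '0', 1-count=1 -> q_odd (no change)
  Position 4: read '0', 1-count=1 -> q_odd (no change)
  Position 5: read '1', 1-count=2 -> q_even
  Position 6: read '0', 1-count=2 -> q_even (no change)
  Position 7: read '0', 1-count=2 -> q_even (no change)
  Position 8: read '0', 1-count=2 -> q_even (no change)
Final state: q_even, total 1s = 2 (even); the DFA requires an odd count -> reject

0


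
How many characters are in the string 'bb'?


String: 'bb'
Counting characters:
  'b' appears 2 time(s)
Total length = 0 + 2 = 2

2


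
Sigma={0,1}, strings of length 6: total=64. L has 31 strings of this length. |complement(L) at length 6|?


Alphabet: {0,1}
String length: 6
Total strings of length 6 = 2^6 = 64
Strings in L = 31
Complement = total - |L|
= 64 - 31
= 33

33


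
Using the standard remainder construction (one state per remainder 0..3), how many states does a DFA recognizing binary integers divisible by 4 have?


Divisibility by 4 is tracked via the remainder mod 4: 0, 1, ..., 3
The construction assigns one state to each remainder
Number of remainders = 4

4


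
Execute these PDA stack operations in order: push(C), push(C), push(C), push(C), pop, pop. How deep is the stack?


Tracing stack operations:
  push(C) -> stack = [C], depth=1
  push(C) -> stack = [C,C], depth=2
  push(C) -> stack = [C,C,C], depth=3
  push(C) -> stack = [C,C,C,C], depth=4
  pop -> removed C, stack = [C,C,C], depth=3
  pop -> removed C, stack = [C,C], depth=2
Final depth = 2

2


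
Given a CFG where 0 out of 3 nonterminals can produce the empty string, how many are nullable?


Nonterminals: {S, A, B}
A nonterminal is nullable if it can derive epsilon
Counting nullable nonterminals: 0
Total nullable = 0

0


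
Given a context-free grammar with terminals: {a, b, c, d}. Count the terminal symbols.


Terminal symbols: a, b, c, d
Counting each: a (#1), b (#2), c (#3), d (#4)
Total = 4

4


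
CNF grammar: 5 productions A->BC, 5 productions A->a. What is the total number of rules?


CNF allows two rule forms:
  A -> BC (binary): 5 rules
  A -> a (terminal): 5 rules
Total = 5 + 5 = 10

10


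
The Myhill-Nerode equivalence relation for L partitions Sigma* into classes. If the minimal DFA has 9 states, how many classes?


Myhill-Nerode theorem:
Number of equivalence classes = number of states in minimal DFA
Minimal DFA states = 9
Therefore equivalence classes = 9

9


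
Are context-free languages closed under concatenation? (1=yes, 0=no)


CFL closure properties:
  Closed under: union, concatenation, Kleene star
  NOT closed under: intersection, complement
Operation 'concatenation' is in closed list -> Yes (closed)

1


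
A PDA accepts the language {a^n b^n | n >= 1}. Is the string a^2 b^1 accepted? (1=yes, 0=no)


Language requires equal numbers of a's and b's
PDA pushes for each 'a', pops for each 'b'
Number of a's = 2
Number of b's = 1
2 != 1 -> Reject

0


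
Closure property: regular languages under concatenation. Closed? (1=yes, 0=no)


Regular languages are closed under:
- Union (DFA product construction)
- Intersection (DFA product construction)
- Complement (swap accept/reject states)
- Concatenation (NFA construction)
- Kleene star (NFA construction)
concatenation is in this list
Therefore: closed

1


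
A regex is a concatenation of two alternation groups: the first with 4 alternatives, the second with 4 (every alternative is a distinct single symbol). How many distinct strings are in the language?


First group: 4 alternatives
Second group: 4 alternatives
Concatenation: each choice from group 1 pairs with each from group 2
Total = 4 x 4 = 16

16


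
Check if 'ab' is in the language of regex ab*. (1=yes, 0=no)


Pattern: ab*
String: 'ab'
Pattern requires: exactly one 'a' followed by zero or more 'b's
First char is 'a' -> OK
Rest 'b': all b's? Yes
Result: 1

1


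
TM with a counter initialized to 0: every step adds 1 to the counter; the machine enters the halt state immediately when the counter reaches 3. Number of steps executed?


Counter starts at 0. Counting sequence:
  Step 1: counter = 1
  Step 2: counter = 2
  Step 3: counter = 3
Counter reached 3 -> halt
Total steps = 3

3


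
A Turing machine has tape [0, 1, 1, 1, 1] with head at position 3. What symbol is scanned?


Tape: [0, 1, 1, 1, 1]
Positions: 0 1 2 3 4
Values:    0 1 1 1 1
Head at position 3
tape[3] = 1

1


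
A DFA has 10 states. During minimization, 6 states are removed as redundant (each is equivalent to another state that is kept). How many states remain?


Original DFA: 10 states
Redundant states removed: 6
Minimized states = original - removed
= 10 - 6
= 4

4


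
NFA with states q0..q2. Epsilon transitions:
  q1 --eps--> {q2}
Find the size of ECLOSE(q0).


Starting from q0
Initialize closure = {q0}
q0 has no outgoing epsilon transitions -> nothing to add
Final closure: {q0}
Size = 1

1


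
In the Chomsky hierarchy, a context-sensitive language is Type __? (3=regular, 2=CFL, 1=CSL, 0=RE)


Chomsky hierarchy levels:
  Type 3: Regular (DFA/NFA/regex)
  Type 2: Context-free (PDA)
  Type 1: Context-sensitive
  Type 0: Recursively enumerable (TM)
'context-sensitive' corresponds to Type 1

1


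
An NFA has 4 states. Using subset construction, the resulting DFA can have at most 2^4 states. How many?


NFA has 4 states
Subset construction: each DFA state = subset of NFA states
Maximum subsets = 2^4
2^4 = 16

16


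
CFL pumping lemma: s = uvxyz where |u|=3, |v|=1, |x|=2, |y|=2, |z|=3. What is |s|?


|s| = |u| + |v| + |x| + |y| + |z|
= 3 + 1 + 2 + 2 + 3
= 4 + 2 + 5
= 6 + 5
= 11

11


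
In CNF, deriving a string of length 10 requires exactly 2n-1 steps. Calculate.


Chomsky Normal Form derivation:
String length n = 10
Each step either:
  - Splits a nonterminal into two (n-1 such steps)
  - Converts a nonterminal to terminal (n such steps)
Total = (n-1) + n = 2n - 1
= 2(10) - 1
= 20 - 1
= 19

19


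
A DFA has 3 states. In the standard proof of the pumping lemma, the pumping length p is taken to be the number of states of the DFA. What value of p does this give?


Pumping lemma for regular languages (standard proof):
Take p = |Q|, the number of DFA states.
Any string of length >= |Q| passes through |Q|+1 states while reading its first |Q| symbols,
so by pigeonhole some state repeats, giving the loop that can be pumped.
Here |Q| = 3
Therefore the proof uses p = 3

3


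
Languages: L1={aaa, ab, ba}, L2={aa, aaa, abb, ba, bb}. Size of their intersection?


L1 = {aaa, ab, ba}
L2 = {aa, aaa, abb, ba, bb}
Checking each string in L1 against L2:
  'aaa': in L2? Yes
  'ab': in L2? No
  'ba': in L2? Yes
Intersection = {aaa, ba}
|L1 ∩ L2| = 2

2


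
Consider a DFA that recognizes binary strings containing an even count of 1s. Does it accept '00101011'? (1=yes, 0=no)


DFA has 2 states: q_even (start, accept=yes) and q_odd
Processing string '00101011' character by character:
  Position 0: read '0', 1-count=0 -> q_even (no change)
  Position 1: read '0', 1-count=0 -> q_even (no change)
  Position 2: read '1', 1-count=1 -> q_odd
  Position 3: read '0', 1-count=1 -> q_odd (no change)
  Position 4: read '1', 1-count=2 -> q_even
  Position 5: read '0', 1-count=2 -> q_even (no change)
  Position 6: read '1', 1-count=3 -> q_odd
  Position 7: read '1', 1-count=4 -> q_even
Final state: q_even, total 1s = 4 (even); the DFA requires an even count -> accept

1


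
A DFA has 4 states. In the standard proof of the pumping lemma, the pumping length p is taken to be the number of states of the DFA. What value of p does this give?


Pumping lemma for regular languages (standard proof):
Take p = |Q|, the number of DFA states.
Any string of length >= |Q| passes through |Q|+1 states while reading its first |Q| symbols,
so by pigeonhole some state repeats, giving the loop that can be pumped.
Here |Q| = 4
Therefore the proof uses p = 4

4


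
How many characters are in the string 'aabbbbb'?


String: 'aabbbbb'
Counting characters:
  'a' appears 2 time(s)
  'b' appears 5 time(s)
Total length = 2 + 5 = 7

7


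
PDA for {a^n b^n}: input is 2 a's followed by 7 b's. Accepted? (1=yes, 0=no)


Language requires equal numbers of a's and b's
PDA pushes for each 'a', pops for each 'b'
Number of a's = 2
Number of b's = 7
2 != 7 -> Reject

0


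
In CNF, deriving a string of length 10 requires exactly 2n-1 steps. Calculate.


Chomsky Normal Form derivation:
String length n = 10
Each step either:
  - Splits a nonterminal into two (n-1 such steps)
  - Converts a nonterminal to terminal (n such steps)
Total = (n-1) + n = 2n - 1
= 2(10) - 1
= 20 - 1
= 19

19


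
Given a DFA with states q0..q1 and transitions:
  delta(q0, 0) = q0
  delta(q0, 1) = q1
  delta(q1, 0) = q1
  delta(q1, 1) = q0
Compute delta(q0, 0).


Looking up transition function:
delta(q0, 0) in the table
Row: q0, Column: 0
Result: q0

q0


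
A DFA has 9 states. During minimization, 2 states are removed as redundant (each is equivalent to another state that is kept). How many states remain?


Original DFA: 9 states
Redundant states removed: 2
Minimized states = original - removed
= 9 - 2
= 7

7


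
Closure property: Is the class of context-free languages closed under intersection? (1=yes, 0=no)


CFL closure properties:
  Closed under: union, concatenation, Kleene star
  NOT closed under: intersection, complement
Operation 'intersection' is in not-closed list -> No (not closed)

0


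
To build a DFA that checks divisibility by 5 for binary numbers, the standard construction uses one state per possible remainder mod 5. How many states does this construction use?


Divisibility by 5 is tracked via the remainder mod 5: 0, 1, ..., 4
The construction assigns one state to each remainder
Number of remainders = 5

5


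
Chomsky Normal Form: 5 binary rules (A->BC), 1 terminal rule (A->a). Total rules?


CNF allows two rule forms:
  A -> BC (binary): 5 rules
  A -> a (terminal): 1 rule
Total = 5 + 1 = 6

6


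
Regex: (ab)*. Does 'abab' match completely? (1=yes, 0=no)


Pattern: (ab)*
String: 'abab'
Pattern requires: zero or more repetitions of 'ab'
Pairs: ['ab', 'ab']
All pairs are 'ab'? Yes
Result: 1

1


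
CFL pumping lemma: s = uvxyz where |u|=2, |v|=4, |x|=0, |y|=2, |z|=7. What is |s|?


|s| = |u| + |v| + |x| + |y| + |z|
= 2 + 4 + 0 + 2 + 7
= 6 + 0 + 9
= 6 + 9
= 15

15


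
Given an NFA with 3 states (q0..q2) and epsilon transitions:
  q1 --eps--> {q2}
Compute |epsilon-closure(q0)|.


Starting from q0
Initialize closure = {q0}
q0 has no outgoing epsilon transitions -> nothing to add
Final closure: {q0}
Size = 1

1


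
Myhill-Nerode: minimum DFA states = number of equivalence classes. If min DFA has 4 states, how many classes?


Myhill-Nerode theorem:
Number of equivalence classes = number of states in minimal DFA
Minimal DFA states = 4
Therefore equivalence classes = 4

4


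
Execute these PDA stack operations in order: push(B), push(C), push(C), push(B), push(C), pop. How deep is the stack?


Tracing stack operations:
  push(B) -> stack = [B], depth=1
  push(C) -> stack = [B,C], depth=2
  push(C) -> stack = [B,C,C], depth=3
  push(B) -> stack = [B,C,C,B], depth=4
  push(C) -> stack = [B,C,C,B,C], depth=5
  pop -> removed C, stack = [B,C,C,B], depth=4
Final depth = 4

4


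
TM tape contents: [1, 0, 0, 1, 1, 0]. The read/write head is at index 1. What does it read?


Tape: [1, 0, 0, 1, 1, 0]
Positions: 0 1 2 3 4 5
Values:    1 0 0 1 1 0
Head at position 1
tape[1] = 0

0


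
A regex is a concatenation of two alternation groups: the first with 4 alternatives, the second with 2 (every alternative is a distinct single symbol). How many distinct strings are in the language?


First group: 4 alternatives
Second group: 2 alternatives
Concatenation: each choice from group 1 pairs with each from group 2
Total = 4 x 2 = 8

8


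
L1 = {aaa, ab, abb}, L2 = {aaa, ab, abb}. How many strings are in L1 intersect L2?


L1 = {aaa, ab, abb}
L2 = {aaa, ab, abb}
Checking each string in L1 against L2:
  'aaa': in L2? Yes
  'ab': in L2? Yes
  'abb': in L2? Yes
Intersection = {aaa, ab, abb}
|L1 ∩ L2| = 3

3


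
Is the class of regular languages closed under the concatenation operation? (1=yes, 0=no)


Regular languages are closed under:
- Union (DFA product construction)
- Intersection (DFA product construction)
- Complement (swap accept/reject states)
- Concatenation (NFA construction)
- Kleene star (NFA construction)
concatenation is in this list
Therefore: closed

1


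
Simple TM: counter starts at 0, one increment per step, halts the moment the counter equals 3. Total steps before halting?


Counter starts at 0. Counting sequence:
  Step 1: counter = 1
  Step 2: counter = 2
  Step 3: counter = 3
Counter reached 3 -> halt
Total steps = 3

3


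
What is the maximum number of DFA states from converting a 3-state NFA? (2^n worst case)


NFA has 3 states
Subset construction: each DFA state = subset of NFA states
Maximum subsets = 2^3
2^3 = 8

8
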